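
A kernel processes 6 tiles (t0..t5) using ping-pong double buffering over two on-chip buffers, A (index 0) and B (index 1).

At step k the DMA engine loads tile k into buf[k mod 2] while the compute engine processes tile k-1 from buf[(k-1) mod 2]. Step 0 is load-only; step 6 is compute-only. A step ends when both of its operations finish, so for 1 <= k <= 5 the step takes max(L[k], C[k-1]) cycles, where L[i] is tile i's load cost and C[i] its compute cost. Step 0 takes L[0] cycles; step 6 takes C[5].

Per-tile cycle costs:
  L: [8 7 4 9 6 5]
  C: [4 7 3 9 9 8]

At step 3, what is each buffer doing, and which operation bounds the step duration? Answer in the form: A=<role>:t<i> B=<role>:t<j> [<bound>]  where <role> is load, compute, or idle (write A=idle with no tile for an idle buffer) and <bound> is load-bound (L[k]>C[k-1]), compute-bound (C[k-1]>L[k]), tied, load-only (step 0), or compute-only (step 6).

step 3: A=compute:t2 B=load:t3 [load-bound]

[0] DMA t0→A (8c) ∥ CU idle ⇒ 8c, clock 8
[1] DMA t1→B (7c) ∥ CU A:t0 (4c) ⇒ 7c, clock 15
[2] DMA t2→A (4c) ∥ CU B:t1 (7c) ⇒ 7c, clock 22
[3] DMA t3→B (9c) ∥ CU A:t2 (3c) ⇒ 9c, clock 31
[4] DMA t4→A (6c) ∥ CU B:t3 (9c) ⇒ 9c, clock 40
[5] DMA t5→B (5c) ∥ CU A:t4 (9c) ⇒ 9c, clock 49
[6] DMA idle ∥ CU B:t5 (8c) ⇒ 8c, clock 57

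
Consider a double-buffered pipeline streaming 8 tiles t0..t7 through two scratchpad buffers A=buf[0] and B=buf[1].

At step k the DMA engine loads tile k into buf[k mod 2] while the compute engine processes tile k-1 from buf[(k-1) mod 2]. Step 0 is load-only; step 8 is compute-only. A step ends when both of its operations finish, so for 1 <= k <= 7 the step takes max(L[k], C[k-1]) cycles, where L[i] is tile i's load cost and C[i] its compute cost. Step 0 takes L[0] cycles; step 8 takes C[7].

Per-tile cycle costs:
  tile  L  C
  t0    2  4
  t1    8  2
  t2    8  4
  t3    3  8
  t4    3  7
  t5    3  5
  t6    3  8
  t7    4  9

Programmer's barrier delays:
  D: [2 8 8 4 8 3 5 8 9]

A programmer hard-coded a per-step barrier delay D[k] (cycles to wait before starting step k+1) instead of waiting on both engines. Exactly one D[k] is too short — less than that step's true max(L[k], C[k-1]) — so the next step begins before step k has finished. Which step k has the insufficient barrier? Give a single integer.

hazard at step 5

[0] required=L[0]=2=2 vs D=2 ok
[1] required=max(L[1]=8,C[0]=4)=8 vs D=8 ok
[2] required=max(L[2]=8,C[1]=2)=8 vs D=8 ok
[3] required=max(L[3]=3,C[2]=4)=4 vs D=4 ok
[4] required=max(L[4]=3,C[3]=8)=8 vs D=8 ok
[5] required=max(L[5]=3,C[4]=7)=7 vs D=3 SHORT
[6] required=max(L[6]=3,C[5]=5)=5 vs D=5 ok
[7] required=max(L[7]=4,C[6]=8)=8 vs D=8 ok
[8] required=C[7]=9=9 vs D=9 ok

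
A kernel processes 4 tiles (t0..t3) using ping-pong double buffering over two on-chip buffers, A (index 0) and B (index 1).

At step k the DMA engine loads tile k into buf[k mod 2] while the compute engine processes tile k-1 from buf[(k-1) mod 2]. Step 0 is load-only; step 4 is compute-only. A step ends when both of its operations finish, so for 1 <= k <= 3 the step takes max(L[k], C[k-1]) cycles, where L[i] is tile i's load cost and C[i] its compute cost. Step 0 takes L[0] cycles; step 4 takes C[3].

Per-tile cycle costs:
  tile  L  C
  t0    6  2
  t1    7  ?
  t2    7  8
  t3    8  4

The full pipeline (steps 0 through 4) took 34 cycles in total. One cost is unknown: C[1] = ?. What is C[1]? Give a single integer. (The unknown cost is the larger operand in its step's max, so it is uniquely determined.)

C[1] = 9

step 0 = dur = L[0]=6 = 6
step 1 = dur = max(L[1]=7, C[0]=2) = 7
step 2 = dur = max(L[2]=7, C[1]=?) = C[1]  (unknown; binding)
step 3 = dur = max(L[3]=8, C[2]=8) = 8
step 4 = dur = C[3]=4 = 4
sum of known step durations = 25
dur[2] = total - known = 34 - 25 = 9
C[1] is the binding max in step 2, so C[1] = dur[2] = 9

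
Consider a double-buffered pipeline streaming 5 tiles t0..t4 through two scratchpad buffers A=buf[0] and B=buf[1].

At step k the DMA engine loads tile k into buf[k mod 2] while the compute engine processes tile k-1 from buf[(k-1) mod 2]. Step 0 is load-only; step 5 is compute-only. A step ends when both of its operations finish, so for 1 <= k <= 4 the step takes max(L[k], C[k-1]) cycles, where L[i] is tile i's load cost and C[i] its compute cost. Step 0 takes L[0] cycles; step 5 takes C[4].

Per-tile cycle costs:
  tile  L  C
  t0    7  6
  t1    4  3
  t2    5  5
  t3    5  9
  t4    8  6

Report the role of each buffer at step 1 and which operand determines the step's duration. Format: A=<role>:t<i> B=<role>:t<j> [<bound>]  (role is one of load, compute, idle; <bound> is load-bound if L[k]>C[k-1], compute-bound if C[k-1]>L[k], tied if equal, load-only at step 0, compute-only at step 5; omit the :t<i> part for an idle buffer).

step 1: A=compute:t0 B=load:t1 [compute-bound]

  0. 7=7c; end=7; A:t0 B:-
  1. max(4,6)=6c; end=13; A:t0 B:t1
  2. max(5,3)=5c; end=18; A:t2 B:t1
  3. max(5,5)=5c; end=23; A:t2 B:t3
  4. max(8,9)=9c; end=32; A:t4 B:t3
  5. 6=6c; end=38; A:t4 B:t3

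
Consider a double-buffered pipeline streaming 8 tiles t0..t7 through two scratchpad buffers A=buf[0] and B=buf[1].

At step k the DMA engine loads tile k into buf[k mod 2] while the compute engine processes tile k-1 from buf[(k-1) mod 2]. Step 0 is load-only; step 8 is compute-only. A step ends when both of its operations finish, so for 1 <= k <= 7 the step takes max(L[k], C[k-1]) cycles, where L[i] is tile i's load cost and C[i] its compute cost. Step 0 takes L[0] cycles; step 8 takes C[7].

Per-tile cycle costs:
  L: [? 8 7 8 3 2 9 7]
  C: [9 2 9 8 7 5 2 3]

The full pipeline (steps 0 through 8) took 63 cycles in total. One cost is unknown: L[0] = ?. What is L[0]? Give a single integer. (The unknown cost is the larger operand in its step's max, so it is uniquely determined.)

L[0] = 4

step 0 → dur = L[0]=? = L[0]  (unknown; binding)
step 1 → dur = max(L[1]=8, C[0]=9) = 9
step 2 → dur = max(L[2]=7, C[1]=2) = 7
step 3 → dur = max(L[3]=8, C[2]=9) = 9
step 4 → dur = max(L[4]=3, C[3]=8) = 8
step 5 → dur = max(L[5]=2, C[4]=7) = 7
step 6 → dur = max(L[6]=9, C[5]=5) = 9
step 7 → dur = max(L[7]=7, C[6]=2) = 7
step 8 → dur = C[7]=3 = 3
sum of known step durations = 59
dur[0] = total - known = 63 - 59 = 4
L[0] is the binding max in step 0, so L[0] = dur[0] = 4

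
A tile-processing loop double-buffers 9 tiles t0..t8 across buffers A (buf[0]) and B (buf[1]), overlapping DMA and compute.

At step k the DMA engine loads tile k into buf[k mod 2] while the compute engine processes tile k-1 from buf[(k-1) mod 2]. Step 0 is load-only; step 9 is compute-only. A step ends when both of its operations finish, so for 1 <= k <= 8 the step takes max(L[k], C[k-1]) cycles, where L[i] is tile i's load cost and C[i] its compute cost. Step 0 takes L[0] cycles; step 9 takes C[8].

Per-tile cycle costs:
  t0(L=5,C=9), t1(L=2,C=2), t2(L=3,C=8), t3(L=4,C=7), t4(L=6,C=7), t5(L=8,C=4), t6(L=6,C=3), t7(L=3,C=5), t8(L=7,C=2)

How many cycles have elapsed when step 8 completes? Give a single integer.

  0. 5=5c; end=5; A:t0 B:-
  1. max(2,9)=9c; end=14; A:t0 B:t1
  2. max(3,2)=3c; end=17; A:t2 B:t1
  3. max(4,8)=8c; end=25; A:t2 B:t3
  4. max(6,7)=7c; end=32; A:t4 B:t3
  5. max(8,7)=8c; end=40; A:t4 B:t5
  6. max(6,4)=6c; end=46; A:t6 B:t5
  7. max(3,3)=3c; end=49; A:t6 B:t7
  8. max(7,5)=7c; end=56; A:t8 B:t7
  9. 2=2c; end=58; A:t8 B:t7

end_cycle[8] = 56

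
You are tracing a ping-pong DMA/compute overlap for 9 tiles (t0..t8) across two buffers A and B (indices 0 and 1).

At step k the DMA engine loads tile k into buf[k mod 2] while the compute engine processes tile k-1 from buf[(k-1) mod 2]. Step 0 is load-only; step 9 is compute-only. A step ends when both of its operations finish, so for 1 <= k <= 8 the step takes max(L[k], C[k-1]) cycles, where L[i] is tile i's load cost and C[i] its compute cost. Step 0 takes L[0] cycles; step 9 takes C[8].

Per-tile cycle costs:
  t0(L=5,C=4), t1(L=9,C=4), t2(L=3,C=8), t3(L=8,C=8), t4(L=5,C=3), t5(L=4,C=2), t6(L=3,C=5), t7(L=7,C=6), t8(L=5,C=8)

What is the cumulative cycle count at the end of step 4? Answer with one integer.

end_cycle[4] = 34

k=0 load=t0/5c comp=- wait=5 total=5
k=1 load=t1/9c comp=t0/4c wait=9 total=14
k=2 load=t2/3c comp=t1/4c wait=4 total=18
k=3 load=t3/8c comp=t2/8c wait=8 total=26
k=4 load=t4/5c comp=t3/8c wait=8 total=34
k=5 load=t5/4c comp=t4/3c wait=4 total=38
k=6 load=t6/3c comp=t5/2c wait=3 total=41
k=7 load=t7/7c comp=t6/5c wait=7 total=48
k=8 load=t8/5c comp=t7/6c wait=6 total=54
k=9 load=- comp=t8/8c wait=8 total=62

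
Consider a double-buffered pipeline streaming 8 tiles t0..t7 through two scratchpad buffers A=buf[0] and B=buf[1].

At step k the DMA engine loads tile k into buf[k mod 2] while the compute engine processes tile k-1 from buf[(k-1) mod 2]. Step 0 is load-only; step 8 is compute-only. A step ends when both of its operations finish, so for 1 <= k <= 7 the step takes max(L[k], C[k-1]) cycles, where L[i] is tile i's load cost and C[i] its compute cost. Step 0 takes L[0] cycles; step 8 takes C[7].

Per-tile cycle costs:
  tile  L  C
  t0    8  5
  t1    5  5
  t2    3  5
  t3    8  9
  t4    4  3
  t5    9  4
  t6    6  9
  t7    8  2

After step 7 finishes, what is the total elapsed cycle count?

[0] DMA t0→A (8c) ∥ CU idle ⇒ 8c, clock 8
[1] DMA t1→B (5c) ∥ CU A:t0 (5c) ⇒ 5c, clock 13
[2] DMA t2→A (3c) ∥ CU B:t1 (5c) ⇒ 5c, clock 18
[3] DMA t3→B (8c) ∥ CU A:t2 (5c) ⇒ 8c, clock 26
[4] DMA t4→A (4c) ∥ CU B:t3 (9c) ⇒ 9c, clock 35
[5] DMA t5→B (9c) ∥ CU A:t4 (3c) ⇒ 9c, clock 44
[6] DMA t6→A (6c) ∥ CU B:t5 (4c) ⇒ 6c, clock 50
[7] DMA t7→B (8c) ∥ CU A:t6 (9c) ⇒ 9c, clock 59
[8] DMA idle ∥ CU B:t7 (2c) ⇒ 2c, clock 61

end_cycle[7] = 59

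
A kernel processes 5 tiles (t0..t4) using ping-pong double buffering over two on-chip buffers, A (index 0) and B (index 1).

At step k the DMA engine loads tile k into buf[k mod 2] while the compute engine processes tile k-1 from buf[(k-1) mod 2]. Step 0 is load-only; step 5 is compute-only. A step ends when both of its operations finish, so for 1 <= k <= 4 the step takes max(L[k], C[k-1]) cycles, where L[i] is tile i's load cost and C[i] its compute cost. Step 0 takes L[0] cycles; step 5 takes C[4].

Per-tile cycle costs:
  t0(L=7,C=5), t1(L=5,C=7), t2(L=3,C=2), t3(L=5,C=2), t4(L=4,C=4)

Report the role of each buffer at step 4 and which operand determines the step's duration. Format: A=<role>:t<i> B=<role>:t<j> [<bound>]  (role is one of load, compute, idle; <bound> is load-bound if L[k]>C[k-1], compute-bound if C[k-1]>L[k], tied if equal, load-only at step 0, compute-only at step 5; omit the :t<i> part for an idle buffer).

step 4: A=load:t4 B=compute:t3 [load-bound]

  0. 7=7c; end=7; A:t0 B:-
  1. max(5,5)=5c; end=12; A:t0 B:t1
  2. max(3,7)=7c; end=19; A:t2 B:t1
  3. max(5,2)=5c; end=24; A:t2 B:t3
  4. max(4,2)=4c; end=28; A:t4 B:t3
  5. 4=4c; end=32; A:t4 B:t3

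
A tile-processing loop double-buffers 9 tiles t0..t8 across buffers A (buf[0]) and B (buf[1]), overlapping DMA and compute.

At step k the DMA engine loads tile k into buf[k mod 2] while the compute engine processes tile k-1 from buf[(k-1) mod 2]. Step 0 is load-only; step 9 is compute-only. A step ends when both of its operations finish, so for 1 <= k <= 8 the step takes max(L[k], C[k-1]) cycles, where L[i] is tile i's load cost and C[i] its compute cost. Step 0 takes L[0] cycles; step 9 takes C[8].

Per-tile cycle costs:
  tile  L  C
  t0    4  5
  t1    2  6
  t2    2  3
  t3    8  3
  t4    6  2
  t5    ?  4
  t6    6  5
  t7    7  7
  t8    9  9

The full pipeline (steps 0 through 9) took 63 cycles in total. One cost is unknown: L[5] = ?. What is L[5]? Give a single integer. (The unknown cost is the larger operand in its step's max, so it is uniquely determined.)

step 0 | dur = L[0]=4 = 4
step 1 | dur = max(L[1]=2, C[0]=5) = 5
step 2 | dur = max(L[2]=2, C[1]=6) = 6
step 3 | dur = max(L[3]=8, C[2]=3) = 8
step 4 | dur = max(L[4]=6, C[3]=3) = 6
step 5 | dur = max(L[5]=?, C[4]=2) = L[5]  (unknown; binding)
step 6 | dur = max(L[6]=6, C[5]=4) = 6
step 7 | dur = max(L[7]=7, C[6]=5) = 7
step 8 | dur = max(L[8]=9, C[7]=7) = 9
step 9 | dur = C[8]=9 = 9
sum of known step durations = 60
dur[5] = total - known = 63 - 60 = 3
L[5] is the binding max in step 5, so L[5] = dur[5] = 3

L[5] = 3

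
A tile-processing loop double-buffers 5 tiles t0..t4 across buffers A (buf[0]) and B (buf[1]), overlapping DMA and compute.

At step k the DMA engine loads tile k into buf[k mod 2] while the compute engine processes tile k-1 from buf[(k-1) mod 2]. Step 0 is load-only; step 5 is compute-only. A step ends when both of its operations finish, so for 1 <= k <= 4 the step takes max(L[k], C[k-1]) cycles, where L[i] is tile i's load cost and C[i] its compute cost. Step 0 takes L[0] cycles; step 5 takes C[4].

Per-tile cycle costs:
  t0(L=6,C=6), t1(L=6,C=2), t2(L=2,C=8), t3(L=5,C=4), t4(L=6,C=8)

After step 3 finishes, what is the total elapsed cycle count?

end_cycle[3] = 22

  0. 6=6c; end=6; A:t0 B:-
  1. max(6,6)=6c; end=12; A:t0 B:t1
  2. max(2,2)=2c; end=14; A:t2 B:t1
  3. max(5,8)=8c; end=22; A:t2 B:t3
  4. max(6,4)=6c; end=28; A:t4 B:t3
  5. 8=8c; end=36; A:t4 B:t3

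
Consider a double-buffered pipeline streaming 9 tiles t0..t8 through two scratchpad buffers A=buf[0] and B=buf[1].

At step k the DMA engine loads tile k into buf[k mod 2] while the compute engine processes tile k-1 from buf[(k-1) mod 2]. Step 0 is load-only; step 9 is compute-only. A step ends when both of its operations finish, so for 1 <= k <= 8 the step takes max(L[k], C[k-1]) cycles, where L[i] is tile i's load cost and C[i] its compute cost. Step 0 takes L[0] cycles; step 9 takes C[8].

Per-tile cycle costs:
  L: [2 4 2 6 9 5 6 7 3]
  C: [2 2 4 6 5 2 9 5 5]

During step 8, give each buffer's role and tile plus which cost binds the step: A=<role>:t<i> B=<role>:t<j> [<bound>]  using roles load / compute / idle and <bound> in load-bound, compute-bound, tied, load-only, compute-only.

step 8: A=load:t8 B=compute:t7 [compute-bound]

step 0: L[0]=2 → dur=2, Σ=2 | A=load:t0 B=idle [load-only]
step 1: L[1]=4 C[0]=2 → dur=4, Σ=6 | A=compute:t0 B=load:t1 [load-bound]
step 2: L[2]=2 C[1]=2 → dur=2, Σ=8 | A=load:t2 B=compute:t1 [tied]
step 3: L[3]=6 C[2]=4 → dur=6, Σ=14 | A=compute:t2 B=load:t3 [load-bound]
step 4: L[4]=9 C[3]=6 → dur=9, Σ=23 | A=load:t4 B=compute:t3 [load-bound]
step 5: L[5]=5 C[4]=5 → dur=5, Σ=28 | A=compute:t4 B=load:t5 [tied]
step 6: L[6]=6 C[5]=2 → dur=6, Σ=34 | A=load:t6 B=compute:t5 [load-bound]
step 7: L[7]=7 C[6]=9 → dur=9, Σ=43 | A=compute:t6 B=load:t7 [compute-bound]
step 8: L[8]=3 C[7]=5 → dur=5, Σ=48 | A=load:t8 B=compute:t7 [compute-bound]
step 9: C[8]=5 → dur=5, Σ=53 | A=compute:t8 B=idle [compute-only]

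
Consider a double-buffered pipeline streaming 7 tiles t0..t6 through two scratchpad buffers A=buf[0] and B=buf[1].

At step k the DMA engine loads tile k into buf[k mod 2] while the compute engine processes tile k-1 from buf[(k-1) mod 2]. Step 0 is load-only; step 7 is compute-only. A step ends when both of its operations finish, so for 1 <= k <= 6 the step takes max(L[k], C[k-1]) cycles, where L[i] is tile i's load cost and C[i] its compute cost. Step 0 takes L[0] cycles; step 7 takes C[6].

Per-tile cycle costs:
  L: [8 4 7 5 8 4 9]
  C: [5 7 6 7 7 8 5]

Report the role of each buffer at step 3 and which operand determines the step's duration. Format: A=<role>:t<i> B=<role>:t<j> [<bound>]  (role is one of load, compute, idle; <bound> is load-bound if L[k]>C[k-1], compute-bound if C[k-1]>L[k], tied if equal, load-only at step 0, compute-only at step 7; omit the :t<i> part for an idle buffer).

step 3: A=compute:t2 B=load:t3 [compute-bound]

k=0 load=t0/8c comp=- wait=8 total=8
k=1 load=t1/4c comp=t0/5c wait=5 total=13
k=2 load=t2/7c comp=t1/7c wait=7 total=20
k=3 load=t3/5c comp=t2/6c wait=6 total=26
k=4 load=t4/8c comp=t3/7c wait=8 total=34
k=5 load=t5/4c comp=t4/7c wait=7 total=41
k=6 load=t6/9c comp=t5/8c wait=9 total=50
k=7 load=- comp=t6/5c wait=5 total=55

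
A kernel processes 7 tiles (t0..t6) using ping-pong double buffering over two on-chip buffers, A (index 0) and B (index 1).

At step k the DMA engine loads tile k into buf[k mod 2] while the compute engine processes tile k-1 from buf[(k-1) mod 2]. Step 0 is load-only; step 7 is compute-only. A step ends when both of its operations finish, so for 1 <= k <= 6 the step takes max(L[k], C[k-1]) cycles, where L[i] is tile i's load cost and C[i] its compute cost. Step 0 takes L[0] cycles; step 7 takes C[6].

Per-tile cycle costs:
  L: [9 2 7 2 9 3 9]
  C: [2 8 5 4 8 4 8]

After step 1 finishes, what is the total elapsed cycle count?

k=0 load=t0/9c comp=- wait=9 total=9
k=1 load=t1/2c comp=t0/2c wait=2 total=11
k=2 load=t2/7c comp=t1/8c wait=8 total=19
k=3 load=t3/2c comp=t2/5c wait=5 total=24
k=4 load=t4/9c comp=t3/4c wait=9 total=33
k=5 load=t5/3c comp=t4/8c wait=8 total=41
k=6 load=t6/9c comp=t5/4c wait=9 total=50
k=7 load=- comp=t6/8c wait=8 total=58

end_cycle[1] = 11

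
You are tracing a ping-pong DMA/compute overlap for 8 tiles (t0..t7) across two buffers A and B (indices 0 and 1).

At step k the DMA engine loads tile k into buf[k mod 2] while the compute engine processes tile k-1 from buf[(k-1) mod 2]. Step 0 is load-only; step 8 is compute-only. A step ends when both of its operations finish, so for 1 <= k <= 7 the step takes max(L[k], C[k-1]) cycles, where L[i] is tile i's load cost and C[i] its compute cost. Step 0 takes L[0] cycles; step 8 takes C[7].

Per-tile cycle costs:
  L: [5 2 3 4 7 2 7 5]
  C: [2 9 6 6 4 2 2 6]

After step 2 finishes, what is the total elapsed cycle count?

step 0: L[0]=5 → dur=5, Σ=5 | A=load:t0 B=idle [load-only]
step 1: L[1]=2 C[0]=2 → dur=2, Σ=7 | A=compute:t0 B=load:t1 [tied]
step 2: L[2]=3 C[1]=9 → dur=9, Σ=16 | A=load:t2 B=compute:t1 [compute-bound]
step 3: L[3]=4 C[2]=6 → dur=6, Σ=22 | A=compute:t2 B=load:t3 [compute-bound]
step 4: L[4]=7 C[3]=6 → dur=7, Σ=29 | A=load:t4 B=compute:t3 [load-bound]
step 5: L[5]=2 C[4]=4 → dur=4, Σ=33 | A=compute:t4 B=load:t5 [compute-bound]
step 6: L[6]=7 C[5]=2 → dur=7, Σ=40 | A=load:t6 B=compute:t5 [load-bound]
step 7: L[7]=5 C[6]=2 → dur=5, Σ=45 | A=compute:t6 B=load:t7 [load-bound]
step 8: C[7]=6 → dur=6, Σ=51 | A=idle B=compute:t7 [compute-only]

end_cycle[2] = 16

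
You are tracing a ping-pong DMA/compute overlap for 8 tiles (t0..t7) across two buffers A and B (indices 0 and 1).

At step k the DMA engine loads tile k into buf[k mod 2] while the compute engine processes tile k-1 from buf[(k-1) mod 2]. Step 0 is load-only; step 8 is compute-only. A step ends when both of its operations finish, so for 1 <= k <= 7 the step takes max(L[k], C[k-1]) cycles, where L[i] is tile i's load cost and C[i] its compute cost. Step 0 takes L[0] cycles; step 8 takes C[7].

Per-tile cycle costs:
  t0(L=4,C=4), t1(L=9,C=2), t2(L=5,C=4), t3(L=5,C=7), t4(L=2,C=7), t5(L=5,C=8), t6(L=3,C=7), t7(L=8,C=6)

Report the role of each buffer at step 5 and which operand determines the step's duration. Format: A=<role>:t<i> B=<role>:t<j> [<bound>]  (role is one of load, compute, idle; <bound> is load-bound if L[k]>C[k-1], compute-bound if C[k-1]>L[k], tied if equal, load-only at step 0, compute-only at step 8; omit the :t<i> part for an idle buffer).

[0] DMA t0→A (4c) ∥ CU idle ⇒ 4c, clock 4
[1] DMA t1→B (9c) ∥ CU A:t0 (4c) ⇒ 9c, clock 13
[2] DMA t2→A (5c) ∥ CU B:t1 (2c) ⇒ 5c, clock 18
[3] DMA t3→B (5c) ∥ CU A:t2 (4c) ⇒ 5c, clock 23
[4] DMA t4→A (2c) ∥ CU B:t3 (7c) ⇒ 7c, clock 30
[5] DMA t5→B (5c) ∥ CU A:t4 (7c) ⇒ 7c, clock 37
[6] DMA t6→A (3c) ∥ CU B:t5 (8c) ⇒ 8c, clock 45
[7] DMA t7→B (8c) ∥ CU A:t6 (7c) ⇒ 8c, clock 53
[8] DMA idle ∥ CU B:t7 (6c) ⇒ 6c, clock 59

step 5: A=compute:t4 B=load:t5 [compute-bound]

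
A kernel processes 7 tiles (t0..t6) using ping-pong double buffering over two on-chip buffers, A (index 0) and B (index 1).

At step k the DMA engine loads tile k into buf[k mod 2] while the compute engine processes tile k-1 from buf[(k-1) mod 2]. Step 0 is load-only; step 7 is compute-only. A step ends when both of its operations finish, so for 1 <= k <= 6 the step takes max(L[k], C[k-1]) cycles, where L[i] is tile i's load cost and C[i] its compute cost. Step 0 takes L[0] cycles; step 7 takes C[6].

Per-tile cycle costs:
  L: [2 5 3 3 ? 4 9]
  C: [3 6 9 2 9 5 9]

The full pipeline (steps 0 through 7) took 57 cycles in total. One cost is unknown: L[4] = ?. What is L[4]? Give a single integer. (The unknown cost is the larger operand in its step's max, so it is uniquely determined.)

step 0: dur = L[0]=2 = 2
step 1: dur = max(L[1]=5, C[0]=3) = 5
step 2: dur = max(L[2]=3, C[1]=6) = 6
step 3: dur = max(L[3]=3, C[2]=9) = 9
step 4: dur = max(L[4]=?, C[3]=2) = L[4]  (unknown; binding)
step 5: dur = max(L[5]=4, C[4]=9) = 9
step 6: dur = max(L[6]=9, C[5]=5) = 9
step 7: dur = C[6]=9 = 9
sum of known step durations = 49
dur[4] = total - known = 57 - 49 = 8
L[4] is the binding max in step 4, so L[4] = dur[4] = 8

L[4] = 8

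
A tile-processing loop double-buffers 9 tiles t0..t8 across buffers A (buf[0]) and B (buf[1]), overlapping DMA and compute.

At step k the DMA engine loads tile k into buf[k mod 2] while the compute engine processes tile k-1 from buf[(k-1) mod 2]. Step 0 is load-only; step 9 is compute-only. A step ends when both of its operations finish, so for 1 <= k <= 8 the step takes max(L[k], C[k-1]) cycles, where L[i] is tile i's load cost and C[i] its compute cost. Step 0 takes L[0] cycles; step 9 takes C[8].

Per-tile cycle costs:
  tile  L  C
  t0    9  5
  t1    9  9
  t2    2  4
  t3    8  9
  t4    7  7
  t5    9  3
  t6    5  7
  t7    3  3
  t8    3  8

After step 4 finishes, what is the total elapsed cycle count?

end_cycle[4] = 44

[0] DMA t0→A (9c) ∥ CU idle ⇒ 9c, clock 9
[1] DMA t1→B (9c) ∥ CU A:t0 (5c) ⇒ 9c, clock 18
[2] DMA t2→A (2c) ∥ CU B:t1 (9c) ⇒ 9c, clock 27
[3] DMA t3→B (8c) ∥ CU A:t2 (4c) ⇒ 8c, clock 35
[4] DMA t4→A (7c) ∥ CU B:t3 (9c) ⇒ 9c, clock 44
[5] DMA t5→B (9c) ∥ CU A:t4 (7c) ⇒ 9c, clock 53
[6] DMA t6→A (5c) ∥ CU B:t5 (3c) ⇒ 5c, clock 58
[7] DMA t7→B (3c) ∥ CU A:t6 (7c) ⇒ 7c, clock 65
[8] DMA t8→A (3c) ∥ CU B:t7 (3c) ⇒ 3c, clock 68
[9] DMA idle ∥ CU A:t8 (8c) ⇒ 8c, clock 76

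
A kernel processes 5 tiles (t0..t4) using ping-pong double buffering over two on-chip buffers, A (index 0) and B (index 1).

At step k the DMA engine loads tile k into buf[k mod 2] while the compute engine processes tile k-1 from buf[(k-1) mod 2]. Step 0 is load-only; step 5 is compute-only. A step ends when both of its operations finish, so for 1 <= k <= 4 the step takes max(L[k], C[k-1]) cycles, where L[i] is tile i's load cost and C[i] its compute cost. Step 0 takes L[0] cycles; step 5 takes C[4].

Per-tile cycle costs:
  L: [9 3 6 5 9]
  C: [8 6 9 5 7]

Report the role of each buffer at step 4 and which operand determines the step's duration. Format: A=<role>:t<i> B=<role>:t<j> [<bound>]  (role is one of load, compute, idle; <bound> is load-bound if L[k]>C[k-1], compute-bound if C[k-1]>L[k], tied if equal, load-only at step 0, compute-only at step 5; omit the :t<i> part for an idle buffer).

step 0: L[0]=9 → dur=9, Σ=9 | A=load:t0 B=idle [load-only]
step 1: L[1]=3 C[0]=8 → dur=8, Σ=17 | A=compute:t0 B=load:t1 [compute-bound]
step 2: L[2]=6 C[1]=6 → dur=6, Σ=23 | A=load:t2 B=compute:t1 [tied]
step 3: L[3]=5 C[2]=9 → dur=9, Σ=32 | A=compute:t2 B=load:t3 [compute-bound]
step 4: L[4]=9 C[3]=5 → dur=9, Σ=41 | A=load:t4 B=compute:t3 [load-bound]
step 5: C[4]=7 → dur=7, Σ=48 | A=compute:t4 B=idle [compute-only]

step 4: A=load:t4 B=compute:t3 [load-bound]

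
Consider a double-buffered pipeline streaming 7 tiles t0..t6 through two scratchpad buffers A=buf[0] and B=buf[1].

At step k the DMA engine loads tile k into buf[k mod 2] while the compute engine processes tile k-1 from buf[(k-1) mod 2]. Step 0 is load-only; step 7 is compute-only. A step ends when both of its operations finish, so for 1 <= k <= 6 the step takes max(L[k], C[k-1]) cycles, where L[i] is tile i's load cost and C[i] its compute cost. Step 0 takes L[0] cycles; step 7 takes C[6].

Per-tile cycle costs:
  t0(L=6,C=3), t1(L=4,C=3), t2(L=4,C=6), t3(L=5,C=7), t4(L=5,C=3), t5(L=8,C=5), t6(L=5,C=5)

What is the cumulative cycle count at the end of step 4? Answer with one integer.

[0] DMA t0→A (6c) ∥ CU idle ⇒ 6c, clock 6
[1] DMA t1→B (4c) ∥ CU A:t0 (3c) ⇒ 4c, clock 10
[2] DMA t2→A (4c) ∥ CU B:t1 (3c) ⇒ 4c, clock 14
[3] DMA t3→B (5c) ∥ CU A:t2 (6c) ⇒ 6c, clock 20
[4] DMA t4→A (5c) ∥ CU B:t3 (7c) ⇒ 7c, clock 27
[5] DMA t5→B (8c) ∥ CU A:t4 (3c) ⇒ 8c, clock 35
[6] DMA t6→A (5c) ∥ CU B:t5 (5c) ⇒ 5c, clock 40
[7] DMA idle ∥ CU A:t6 (5c) ⇒ 5c, clock 45

end_cycle[4] = 27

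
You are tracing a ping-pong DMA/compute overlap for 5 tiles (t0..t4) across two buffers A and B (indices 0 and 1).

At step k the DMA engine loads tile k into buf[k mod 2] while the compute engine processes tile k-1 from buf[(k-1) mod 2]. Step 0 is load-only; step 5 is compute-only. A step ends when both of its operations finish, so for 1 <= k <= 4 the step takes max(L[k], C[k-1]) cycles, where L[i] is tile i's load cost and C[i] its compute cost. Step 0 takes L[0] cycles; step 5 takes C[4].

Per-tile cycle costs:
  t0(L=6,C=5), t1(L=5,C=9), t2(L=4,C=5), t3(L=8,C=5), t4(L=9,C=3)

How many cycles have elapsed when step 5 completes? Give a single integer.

end_cycle[5] = 40

step 0: L[0]=6 → dur=6, Σ=6 | A=load:t0 B=idle [load-only]
step 1: L[1]=5 C[0]=5 → dur=5, Σ=11 | A=compute:t0 B=load:t1 [tied]
step 2: L[2]=4 C[1]=9 → dur=9, Σ=20 | A=load:t2 B=compute:t1 [compute-bound]
step 3: L[3]=8 C[2]=5 → dur=8, Σ=28 | A=compute:t2 B=load:t3 [load-bound]
step 4: L[4]=9 C[3]=5 → dur=9, Σ=37 | A=load:t4 B=compute:t3 [load-bound]
step 5: C[4]=3 → dur=3, Σ=40 | A=compute:t4 B=idle [compute-only]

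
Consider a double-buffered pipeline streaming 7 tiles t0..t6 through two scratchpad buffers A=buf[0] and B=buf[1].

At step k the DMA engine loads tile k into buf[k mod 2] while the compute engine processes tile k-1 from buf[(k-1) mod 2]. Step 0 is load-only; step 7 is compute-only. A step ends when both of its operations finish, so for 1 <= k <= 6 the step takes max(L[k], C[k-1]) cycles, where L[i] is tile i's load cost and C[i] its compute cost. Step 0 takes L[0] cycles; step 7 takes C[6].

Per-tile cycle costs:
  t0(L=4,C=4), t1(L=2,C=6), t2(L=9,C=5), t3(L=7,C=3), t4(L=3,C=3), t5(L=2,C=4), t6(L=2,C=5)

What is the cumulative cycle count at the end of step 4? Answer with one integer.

step 0: L[0]=4 → dur=4, Σ=4 | A=load:t0 B=idle [load-only]
step 1: L[1]=2 C[0]=4 → dur=4, Σ=8 | A=compute:t0 B=load:t1 [compute-bound]
step 2: L[2]=9 C[1]=6 → dur=9, Σ=17 | A=load:t2 B=compute:t1 [load-bound]
step 3: L[3]=7 C[2]=5 → dur=7, Σ=24 | A=compute:t2 B=load:t3 [load-bound]
step 4: L[4]=3 C[3]=3 → dur=3, Σ=27 | A=load:t4 B=compute:t3 [tied]
step 5: L[5]=2 C[4]=3 → dur=3, Σ=30 | A=compute:t4 B=load:t5 [compute-bound]
step 6: L[6]=2 C[5]=4 → dur=4, Σ=34 | A=load:t6 B=compute:t5 [compute-bound]
step 7: C[6]=5 → dur=5, Σ=39 | A=compute:t6 B=idle [compute-only]

end_cycle[4] = 27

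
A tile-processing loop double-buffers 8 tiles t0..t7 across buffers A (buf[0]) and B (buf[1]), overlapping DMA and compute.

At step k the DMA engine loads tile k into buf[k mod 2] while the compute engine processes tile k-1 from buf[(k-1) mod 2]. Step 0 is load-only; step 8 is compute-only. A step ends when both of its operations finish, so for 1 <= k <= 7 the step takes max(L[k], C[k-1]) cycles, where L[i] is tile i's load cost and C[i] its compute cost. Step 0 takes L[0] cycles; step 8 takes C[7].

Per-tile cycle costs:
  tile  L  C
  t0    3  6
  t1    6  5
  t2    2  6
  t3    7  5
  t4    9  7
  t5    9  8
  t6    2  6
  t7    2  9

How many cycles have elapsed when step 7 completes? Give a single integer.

[0] DMA t0→A (3c) ∥ CU idle ⇒ 3c, clock 3
[1] DMA t1→B (6c) ∥ CU A:t0 (6c) ⇒ 6c, clock 9
[2] DMA t2→A (2c) ∥ CU B:t1 (5c) ⇒ 5c, clock 14
[3] DMA t3→B (7c) ∥ CU A:t2 (6c) ⇒ 7c, clock 21
[4] DMA t4→A (9c) ∥ CU B:t3 (5c) ⇒ 9c, clock 30
[5] DMA t5→B (9c) ∥ CU A:t4 (7c) ⇒ 9c, clock 39
[6] DMA t6→A (2c) ∥ CU B:t5 (8c) ⇒ 8c, clock 47
[7] DMA t7→B (2c) ∥ CU A:t6 (6c) ⇒ 6c, clock 53
[8] DMA idle ∥ CU B:t7 (9c) ⇒ 9c, clock 62

end_cycle[7] = 53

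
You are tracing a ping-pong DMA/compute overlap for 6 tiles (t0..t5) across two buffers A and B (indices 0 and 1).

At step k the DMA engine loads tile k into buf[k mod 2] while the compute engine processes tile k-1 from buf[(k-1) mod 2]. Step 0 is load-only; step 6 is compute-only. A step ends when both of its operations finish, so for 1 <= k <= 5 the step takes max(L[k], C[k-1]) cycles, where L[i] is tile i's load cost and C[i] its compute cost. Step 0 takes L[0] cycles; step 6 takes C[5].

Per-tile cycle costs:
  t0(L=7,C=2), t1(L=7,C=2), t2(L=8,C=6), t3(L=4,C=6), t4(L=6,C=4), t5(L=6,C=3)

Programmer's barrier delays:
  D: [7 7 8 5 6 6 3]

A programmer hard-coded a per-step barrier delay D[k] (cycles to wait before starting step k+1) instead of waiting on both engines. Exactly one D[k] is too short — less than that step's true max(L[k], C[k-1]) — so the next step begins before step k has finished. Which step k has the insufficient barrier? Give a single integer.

hazard at step 3

step 0: need L[0]=7 = 7; D[0]=7 ok
step 1: need max(L[1]=7,C[0]=2) = 7; D[1]=7 ok
step 2: need max(L[2]=8,C[1]=2) = 8; D[2]=8 ok
step 3: need max(L[3]=4,C[2]=6) = 6; D[3]=5 SHORT
step 4: need max(L[4]=6,C[3]=6) = 6; D[4]=6 ok
step 5: need max(L[5]=6,C[4]=4) = 6; D[5]=6 ok
step 6: need C[5]=3 = 3; D[6]=3 ok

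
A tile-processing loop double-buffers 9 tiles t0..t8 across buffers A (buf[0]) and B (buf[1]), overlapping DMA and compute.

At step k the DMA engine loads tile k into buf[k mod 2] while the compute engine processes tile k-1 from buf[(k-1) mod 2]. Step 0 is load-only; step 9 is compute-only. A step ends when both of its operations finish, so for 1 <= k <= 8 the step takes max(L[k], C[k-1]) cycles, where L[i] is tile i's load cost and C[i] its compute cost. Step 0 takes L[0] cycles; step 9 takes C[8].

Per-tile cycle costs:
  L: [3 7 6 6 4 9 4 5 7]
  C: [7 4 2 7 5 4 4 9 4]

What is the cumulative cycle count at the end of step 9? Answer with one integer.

[0] DMA t0→A (3c) ∥ CU idle ⇒ 3c, clock 3
[1] DMA t1→B (7c) ∥ CU A:t0 (7c) ⇒ 7c, clock 10
[2] DMA t2→A (6c) ∥ CU B:t1 (4c) ⇒ 6c, clock 16
[3] DMA t3→B (6c) ∥ CU A:t2 (2c) ⇒ 6c, clock 22
[4] DMA t4→A (4c) ∥ CU B:t3 (7c) ⇒ 7c, clock 29
[5] DMA t5→B (9c) ∥ CU A:t4 (5c) ⇒ 9c, clock 38
[6] DMA t6→A (4c) ∥ CU B:t5 (4c) ⇒ 4c, clock 42
[7] DMA t7→B (5c) ∥ CU A:t6 (4c) ⇒ 5c, clock 47
[8] DMA t8→A (7c) ∥ CU B:t7 (9c) ⇒ 9c, clock 56
[9] DMA idle ∥ CU A:t8 (4c) ⇒ 4c, clock 60

end_cycle[9] = 60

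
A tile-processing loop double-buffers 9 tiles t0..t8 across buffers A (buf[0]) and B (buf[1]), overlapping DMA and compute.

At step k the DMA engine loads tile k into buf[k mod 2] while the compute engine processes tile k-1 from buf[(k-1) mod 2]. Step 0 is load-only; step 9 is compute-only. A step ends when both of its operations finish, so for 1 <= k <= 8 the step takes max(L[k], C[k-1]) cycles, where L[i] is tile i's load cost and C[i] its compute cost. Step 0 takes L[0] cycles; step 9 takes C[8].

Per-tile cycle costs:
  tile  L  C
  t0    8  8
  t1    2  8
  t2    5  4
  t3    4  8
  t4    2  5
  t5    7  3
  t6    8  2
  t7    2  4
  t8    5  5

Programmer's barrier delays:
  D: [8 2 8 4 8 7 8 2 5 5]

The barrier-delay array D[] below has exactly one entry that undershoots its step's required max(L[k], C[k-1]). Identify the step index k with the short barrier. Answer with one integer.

k=0 barrier L[0]=8→8c, D[0]=8 ok
k=1 barrier max(L[1]=2,C[0]=8)→8c, D[1]=2 SHORT
k=2 barrier max(L[2]=5,C[1]=8)→8c, D[2]=8 ok
k=3 barrier max(L[3]=4,C[2]=4)→4c, D[3]=4 ok
k=4 barrier max(L[4]=2,C[3]=8)→8c, D[4]=8 ok
k=5 barrier max(L[5]=7,C[4]=5)→7c, D[5]=7 ok
k=6 barrier max(L[6]=8,C[5]=3)→8c, D[6]=8 ok
k=7 barrier max(L[7]=2,C[6]=2)→2c, D[7]=2 ok
k=8 barrier max(L[8]=5,C[7]=4)→5c, D[8]=5 ok
k=9 barrier C[8]=5→5c, D[9]=5 ok

hazard at step 1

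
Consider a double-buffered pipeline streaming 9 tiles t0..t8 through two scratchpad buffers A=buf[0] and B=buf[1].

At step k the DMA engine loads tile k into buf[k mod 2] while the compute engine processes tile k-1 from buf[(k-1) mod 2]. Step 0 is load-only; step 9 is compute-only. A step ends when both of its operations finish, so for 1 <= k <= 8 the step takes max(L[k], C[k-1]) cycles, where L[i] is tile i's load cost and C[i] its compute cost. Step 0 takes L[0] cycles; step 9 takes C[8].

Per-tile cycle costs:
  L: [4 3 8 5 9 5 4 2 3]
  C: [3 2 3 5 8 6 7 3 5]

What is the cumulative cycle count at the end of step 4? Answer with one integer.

end_cycle[4] = 29

  0. 4=4c; end=4; A:t0 B:-
  1. max(3,3)=3c; end=7; A:t0 B:t1
  2. max(8,2)=8c; end=15; A:t2 B:t1
  3. max(5,3)=5c; end=20; A:t2 B:t3
  4. max(9,5)=9c; end=29; A:t4 B:t3
  5. max(5,8)=8c; end=37; A:t4 B:t5
  6. max(4,6)=6c; end=43; A:t6 B:t5
  7. max(2,7)=7c; end=50; A:t6 B:t7
  8. max(3,3)=3c; end=53; A:t8 B:t7
  9. 5=5c; end=58; A:t8 B:t7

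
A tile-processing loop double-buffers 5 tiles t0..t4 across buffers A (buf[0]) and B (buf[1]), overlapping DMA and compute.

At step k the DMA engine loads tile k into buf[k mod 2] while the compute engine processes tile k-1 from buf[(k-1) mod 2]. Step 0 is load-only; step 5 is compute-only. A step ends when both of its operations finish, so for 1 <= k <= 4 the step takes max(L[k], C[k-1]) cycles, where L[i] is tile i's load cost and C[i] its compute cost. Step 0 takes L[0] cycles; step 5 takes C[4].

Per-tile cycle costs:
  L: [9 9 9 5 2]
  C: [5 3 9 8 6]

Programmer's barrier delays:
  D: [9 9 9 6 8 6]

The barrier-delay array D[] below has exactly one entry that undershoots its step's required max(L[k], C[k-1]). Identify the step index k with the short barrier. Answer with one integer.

[0] required=L[0]=9=9 vs D=9 ok
[1] required=max(L[1]=9,C[0]=5)=9 vs D=9 ok
[2] required=max(L[2]=9,C[1]=3)=9 vs D=9 ok
[3] required=max(L[3]=5,C[2]=9)=9 vs D=6 SHORT
[4] required=max(L[4]=2,C[3]=8)=8 vs D=8 ok
[5] required=C[4]=6=6 vs D=6 ok

hazard at step 3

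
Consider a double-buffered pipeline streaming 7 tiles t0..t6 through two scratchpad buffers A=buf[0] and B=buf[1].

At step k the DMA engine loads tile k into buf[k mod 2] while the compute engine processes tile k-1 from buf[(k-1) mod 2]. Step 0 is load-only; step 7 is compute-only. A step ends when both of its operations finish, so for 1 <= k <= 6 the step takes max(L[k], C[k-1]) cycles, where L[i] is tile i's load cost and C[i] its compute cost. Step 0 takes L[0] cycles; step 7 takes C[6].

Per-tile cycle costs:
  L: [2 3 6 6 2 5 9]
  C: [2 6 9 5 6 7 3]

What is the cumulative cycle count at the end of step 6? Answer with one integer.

end_cycle[6] = 40

[0] DMA t0→A (2c) ∥ CU idle ⇒ 2c, clock 2
[1] DMA t1→B (3c) ∥ CU A:t0 (2c) ⇒ 3c, clock 5
[2] DMA t2→A (6c) ∥ CU B:t1 (6c) ⇒ 6c, clock 11
[3] DMA t3→B (6c) ∥ CU A:t2 (9c) ⇒ 9c, clock 20
[4] DMA t4→A (2c) ∥ CU B:t3 (5c) ⇒ 5c, clock 25
[5] DMA t5→B (5c) ∥ CU A:t4 (6c) ⇒ 6c, clock 31
[6] DMA t6→A (9c) ∥ CU B:t5 (7c) ⇒ 9c, clock 40
[7] DMA idle ∥ CU A:t6 (3c) ⇒ 3c, clock 43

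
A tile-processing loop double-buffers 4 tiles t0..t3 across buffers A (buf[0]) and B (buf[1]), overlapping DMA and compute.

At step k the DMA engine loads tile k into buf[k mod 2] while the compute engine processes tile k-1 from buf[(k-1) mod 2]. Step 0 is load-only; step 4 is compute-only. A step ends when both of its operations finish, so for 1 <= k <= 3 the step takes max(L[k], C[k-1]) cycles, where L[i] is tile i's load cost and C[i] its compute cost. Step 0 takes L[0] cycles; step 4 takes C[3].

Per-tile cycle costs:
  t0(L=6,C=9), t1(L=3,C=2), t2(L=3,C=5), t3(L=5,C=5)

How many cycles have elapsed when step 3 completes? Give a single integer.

end_cycle[3] = 23

k=0 load=t0/6c comp=- wait=6 total=6
k=1 load=t1/3c comp=t0/9c wait=9 total=15
k=2 load=t2/3c comp=t1/2c wait=3 total=18
k=3 load=t3/5c comp=t2/5c wait=5 total=23
k=4 load=- comp=t3/5c wait=5 total=28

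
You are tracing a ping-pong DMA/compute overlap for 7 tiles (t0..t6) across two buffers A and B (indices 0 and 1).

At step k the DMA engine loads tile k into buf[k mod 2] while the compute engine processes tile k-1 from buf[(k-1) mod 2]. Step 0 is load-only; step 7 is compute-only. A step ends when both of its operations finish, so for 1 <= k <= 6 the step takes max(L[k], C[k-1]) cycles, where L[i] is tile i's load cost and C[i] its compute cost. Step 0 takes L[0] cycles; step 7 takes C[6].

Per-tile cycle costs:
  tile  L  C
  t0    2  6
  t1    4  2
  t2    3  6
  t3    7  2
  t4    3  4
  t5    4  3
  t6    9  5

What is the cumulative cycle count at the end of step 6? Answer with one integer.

step 0: L[0]=2 → dur=2, Σ=2 | A=load:t0 B=idle [load-only]
step 1: L[1]=4 C[0]=6 → dur=6, Σ=8 | A=compute:t0 B=load:t1 [compute-bound]
step 2: L[2]=3 C[1]=2 → dur=3, Σ=11 | A=load:t2 B=compute:t1 [load-bound]
step 3: L[3]=7 C[2]=6 → dur=7, Σ=18 | A=compute:t2 B=load:t3 [load-bound]
step 4: L[4]=3 C[3]=2 → dur=3, Σ=21 | A=load:t4 B=compute:t3 [load-bound]
step 5: L[5]=4 C[4]=4 → dur=4, Σ=25 | A=compute:t4 B=load:t5 [tied]
step 6: L[6]=9 C[5]=3 → dur=9, Σ=34 | A=load:t6 B=compute:t5 [load-bound]
step 7: C[6]=5 → dur=5, Σ=39 | A=compute:t6 B=idle [compute-only]

end_cycle[6] = 34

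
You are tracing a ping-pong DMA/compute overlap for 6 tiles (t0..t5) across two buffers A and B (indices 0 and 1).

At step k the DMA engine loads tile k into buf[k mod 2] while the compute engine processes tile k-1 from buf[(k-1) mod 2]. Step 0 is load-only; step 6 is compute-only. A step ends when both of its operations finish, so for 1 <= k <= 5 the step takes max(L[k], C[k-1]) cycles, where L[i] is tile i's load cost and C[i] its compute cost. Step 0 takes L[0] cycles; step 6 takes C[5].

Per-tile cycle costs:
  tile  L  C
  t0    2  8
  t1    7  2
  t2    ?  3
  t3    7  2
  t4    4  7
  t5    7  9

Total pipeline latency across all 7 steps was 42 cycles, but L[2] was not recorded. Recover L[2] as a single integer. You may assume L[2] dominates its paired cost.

step 0 = dur = L[0]=2 = 2
step 1 = dur = max(L[1]=7, C[0]=8) = 8
step 2 = dur = max(L[2]=?, C[1]=2) = L[2]  (unknown; binding)
step 3 = dur = max(L[3]=7, C[2]=3) = 7
step 4 = dur = max(L[4]=4, C[3]=2) = 4
step 5 = dur = max(L[5]=7, C[4]=7) = 7
step 6 = dur = C[5]=9 = 9
sum of known step durations = 37
dur[2] = total - known = 42 - 37 = 5
L[2] is the binding max in step 2, so L[2] = dur[2] = 5

L[2] = 5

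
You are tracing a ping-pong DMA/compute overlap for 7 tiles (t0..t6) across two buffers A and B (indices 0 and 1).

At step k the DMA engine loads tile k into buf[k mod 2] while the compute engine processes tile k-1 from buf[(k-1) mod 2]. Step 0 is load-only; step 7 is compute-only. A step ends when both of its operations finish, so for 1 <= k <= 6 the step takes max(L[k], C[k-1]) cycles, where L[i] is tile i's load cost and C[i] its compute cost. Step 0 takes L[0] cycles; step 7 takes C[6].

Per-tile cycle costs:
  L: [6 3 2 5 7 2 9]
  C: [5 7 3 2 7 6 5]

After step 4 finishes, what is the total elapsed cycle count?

step 0: L[0]=6 → dur=6, Σ=6 | A=load:t0 B=idle [load-only]
step 1: L[1]=3 C[0]=5 → dur=5, Σ=11 | A=compute:t0 B=load:t1 [compute-bound]
step 2: L[2]=2 C[1]=7 → dur=7, Σ=18 | A=load:t2 B=compute:t1 [compute-bound]
step 3: L[3]=5 C[2]=3 → dur=5, Σ=23 | A=compute:t2 B=load:t3 [load-bound]
step 4: L[4]=7 C[3]=2 → dur=7, Σ=30 | A=load:t4 B=compute:t3 [load-bound]
step 5: L[5]=2 C[4]=7 → dur=7, Σ=37 | A=compute:t4 B=load:t5 [compute-bound]
step 6: L[6]=9 C[5]=6 → dur=9, Σ=46 | A=load:t6 B=compute:t5 [load-bound]
step 7: C[6]=5 → dur=5, Σ=51 | A=compute:t6 B=idle [compute-only]

end_cycle[4] = 30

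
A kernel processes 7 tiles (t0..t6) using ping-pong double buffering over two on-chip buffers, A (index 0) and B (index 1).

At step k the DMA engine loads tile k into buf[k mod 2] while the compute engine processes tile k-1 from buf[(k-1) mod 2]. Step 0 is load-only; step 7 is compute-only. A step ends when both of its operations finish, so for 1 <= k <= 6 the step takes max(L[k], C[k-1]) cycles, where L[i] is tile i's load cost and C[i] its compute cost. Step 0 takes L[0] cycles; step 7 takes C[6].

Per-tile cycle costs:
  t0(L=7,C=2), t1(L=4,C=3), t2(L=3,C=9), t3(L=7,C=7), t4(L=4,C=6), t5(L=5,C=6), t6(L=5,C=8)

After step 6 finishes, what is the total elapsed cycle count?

end_cycle[6] = 42

  0. 7=7c; end=7; A:t0 B:-
  1. max(4,2)=4c; end=11; A:t0 B:t1
  2. max(3,3)=3c; end=14; A:t2 B:t1
  3. max(7,9)=9c; end=23; A:t2 B:t3
  4. max(4,7)=7c; end=30; A:t4 B:t3
  5. max(5,6)=6c; end=36; A:t4 B:t5
  6. max(5,6)=6c; end=42; A:t6 B:t5
  7. 8=8c; end=50; A:t6 B:t5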